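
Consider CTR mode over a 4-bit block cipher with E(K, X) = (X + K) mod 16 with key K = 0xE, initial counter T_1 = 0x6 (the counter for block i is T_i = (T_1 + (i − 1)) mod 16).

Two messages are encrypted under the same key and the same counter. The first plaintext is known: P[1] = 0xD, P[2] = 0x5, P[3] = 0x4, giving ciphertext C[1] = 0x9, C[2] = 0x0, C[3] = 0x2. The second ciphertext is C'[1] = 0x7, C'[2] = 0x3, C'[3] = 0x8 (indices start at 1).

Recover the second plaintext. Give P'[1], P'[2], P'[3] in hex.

In CTR with a reused counter, both messages share the same keystream S_i, so C_i ⊕ C'_i = P_i ⊕ P'_i and thus P'_i = P_i ⊕ C_i ⊕ C'_i.
P'[1]: 0xD ⊕ 0x9 ⊕ 0x7 = 0x3.
P'[2]: 0x5 ⊕ 0x0 ⊕ 0x3 = 0x6.
P'[3]: 0x4 ⊕ 0x2 ⊕ 0x8 = 0xE.

P'[1] = 0x3, P'[2] = 0x6, P'[3] = 0xE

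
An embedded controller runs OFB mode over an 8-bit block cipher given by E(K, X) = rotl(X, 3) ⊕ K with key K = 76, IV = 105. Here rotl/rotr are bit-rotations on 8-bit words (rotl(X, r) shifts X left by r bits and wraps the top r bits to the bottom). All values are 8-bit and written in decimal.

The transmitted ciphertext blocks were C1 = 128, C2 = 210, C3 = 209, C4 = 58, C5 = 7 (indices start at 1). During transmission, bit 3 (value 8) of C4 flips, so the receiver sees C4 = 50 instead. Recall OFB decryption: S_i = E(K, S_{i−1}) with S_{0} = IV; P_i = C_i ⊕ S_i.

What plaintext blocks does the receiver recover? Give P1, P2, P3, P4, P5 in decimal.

P1 = 135, P2 = 166, P3 = 62, P4 = 1, P5 = 210

Only C4 changed, to 50. In OFB, a change in C_i flips the same bit in P_i only; the keystream is unaffected. Decrypting the received ciphertext:
P1: S = E(K, 105) = 7; 128 ⊕ 7 = 135.
P2: S = E(K, 7) = 116; 210 ⊕ 116 = 166.
P3: S = E(K, 116) = 239; 209 ⊕ 239 = 62.
P4: S = E(K, 239) = 51; 50 ⊕ 51 = 1.
P5: S = E(K, 51) = 213; 7 ⊕ 213 = 210.
Blocks that differ from the original plaintext: P4.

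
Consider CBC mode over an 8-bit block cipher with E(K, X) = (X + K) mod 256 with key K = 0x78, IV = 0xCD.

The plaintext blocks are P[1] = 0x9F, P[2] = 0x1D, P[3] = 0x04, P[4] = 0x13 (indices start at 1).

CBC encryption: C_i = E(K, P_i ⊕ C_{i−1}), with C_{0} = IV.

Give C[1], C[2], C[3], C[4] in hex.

C[1] = 0xCA, C[2] = 0x4F, C[3] = 0xC3, C[4] = 0x48

C[1]: P[1] ⊕ 0xCD = 0x52; E(K, 0x52) = 0xCA.
C[2]: P[2] ⊕ 0xCA = 0xD7; E(K, 0xD7) = 0x4F.
C[3]: P[3] ⊕ 0x4F = 0x4B; E(K, 0x4B) = 0xC3.
C[4]: P[4] ⊕ 0xC3 = 0xD0; E(K, 0xD0) = 0x48.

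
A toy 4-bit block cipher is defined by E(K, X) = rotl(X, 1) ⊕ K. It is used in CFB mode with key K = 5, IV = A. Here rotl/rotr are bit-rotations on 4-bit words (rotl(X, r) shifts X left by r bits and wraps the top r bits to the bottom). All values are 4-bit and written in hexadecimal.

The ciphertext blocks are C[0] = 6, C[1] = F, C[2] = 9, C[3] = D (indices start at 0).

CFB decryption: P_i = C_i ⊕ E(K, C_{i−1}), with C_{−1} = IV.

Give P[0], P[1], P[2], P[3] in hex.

P[0]: E(K, A) = 0; 6 ⊕ 0 = 6.
P[1]: E(K, 6) = 9; F ⊕ 9 = 6.
P[2]: E(K, F) = A; 9 ⊕ A = 3.
P[3]: E(K, 9) = 6; D ⊕ 6 = B.

P[0] = 6, P[1] = 6, P[2] = 3, P[3] = B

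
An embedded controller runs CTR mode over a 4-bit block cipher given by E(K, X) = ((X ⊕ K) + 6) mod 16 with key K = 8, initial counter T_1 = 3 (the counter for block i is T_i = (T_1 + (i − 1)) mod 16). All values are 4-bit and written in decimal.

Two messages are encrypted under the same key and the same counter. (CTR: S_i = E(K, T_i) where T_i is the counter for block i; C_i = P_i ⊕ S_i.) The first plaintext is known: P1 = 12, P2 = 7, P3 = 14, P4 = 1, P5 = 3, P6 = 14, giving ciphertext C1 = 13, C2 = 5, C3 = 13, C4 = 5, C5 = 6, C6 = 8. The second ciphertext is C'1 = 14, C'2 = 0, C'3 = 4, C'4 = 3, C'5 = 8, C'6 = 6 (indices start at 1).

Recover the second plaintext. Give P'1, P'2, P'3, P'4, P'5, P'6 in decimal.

P'1 = 15, P'2 = 2, P'3 = 7, P'4 = 7, P'5 = 13, P'6 = 0

In CTR with a reused counter, both messages share the same keystream S_i, so C_i ⊕ C'_i = P_i ⊕ P'_i and thus P'_i = P_i ⊕ C_i ⊕ C'_i.
P'1: 12 ⊕ 13 ⊕ 14 = 15.
P'2: 7 ⊕ 5 ⊕ 0 = 2.
P'3: 14 ⊕ 13 ⊕ 4 = 7.
P'4: 1 ⊕ 5 ⊕ 3 = 7.
P'5: 3 ⊕ 6 ⊕ 8 = 13.
P'6: 14 ⊕ 8 ⊕ 6 = 0.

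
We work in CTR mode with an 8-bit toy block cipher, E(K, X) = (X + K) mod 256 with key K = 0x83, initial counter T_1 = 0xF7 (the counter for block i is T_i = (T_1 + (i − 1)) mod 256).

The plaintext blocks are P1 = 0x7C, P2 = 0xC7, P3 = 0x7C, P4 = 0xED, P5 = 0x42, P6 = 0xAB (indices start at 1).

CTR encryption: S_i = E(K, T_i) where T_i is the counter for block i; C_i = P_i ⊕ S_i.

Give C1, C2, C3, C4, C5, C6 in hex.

C1 = 0x06, C2 = 0xBC, C3 = 0x00, C4 = 0x90, C5 = 0x3C, C6 = 0xD4

C1: T = 0xF7, S = E(K, T) = 0x7A; 0x7C ⊕ 0x7A = 0x06.
C2: T = 0xF8, S = E(K, T) = 0x7B; 0xC7 ⊕ 0x7B = 0xBC.
C3: T = 0xF9, S = E(K, T) = 0x7C; 0x7C ⊕ 0x7C = 0x00.
C4: T = 0xFA, S = E(K, T) = 0x7D; 0xED ⊕ 0x7D = 0x90.
C5: T = 0xFB, S = E(K, T) = 0x7E; 0x42 ⊕ 0x7E = 0x3C.
C6: T = 0xFC, S = E(K, T) = 0x7F; 0xAB ⊕ 0x7F = 0xD4.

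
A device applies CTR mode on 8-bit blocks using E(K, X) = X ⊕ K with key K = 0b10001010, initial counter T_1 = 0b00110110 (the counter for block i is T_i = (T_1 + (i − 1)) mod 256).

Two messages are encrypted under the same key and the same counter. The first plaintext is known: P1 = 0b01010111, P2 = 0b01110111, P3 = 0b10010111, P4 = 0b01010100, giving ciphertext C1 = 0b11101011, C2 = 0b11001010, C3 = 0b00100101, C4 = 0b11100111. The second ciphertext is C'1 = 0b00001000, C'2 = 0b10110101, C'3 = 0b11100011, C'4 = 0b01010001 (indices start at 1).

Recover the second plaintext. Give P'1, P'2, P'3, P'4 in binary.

In CTR with a reused counter, both messages share the same keystream S_i, so C_i ⊕ C'_i = P_i ⊕ P'_i and thus P'_i = P_i ⊕ C_i ⊕ C'_i.
P'1: 0b01010111 ⊕ 0b11101011 ⊕ 0b00001000 = 0b10110100.
P'2: 0b01110111 ⊕ 0b11001010 ⊕ 0b10110101 = 0b00001000.
P'3: 0b10010111 ⊕ 0b00100101 ⊕ 0b11100011 = 0b01010001.
P'4: 0b01010100 ⊕ 0b11100111 ⊕ 0b01010001 = 0b11100010.

P'1 = 0b10110100, P'2 = 0b00001000, P'3 = 0b01010001, P'4 = 0b11100010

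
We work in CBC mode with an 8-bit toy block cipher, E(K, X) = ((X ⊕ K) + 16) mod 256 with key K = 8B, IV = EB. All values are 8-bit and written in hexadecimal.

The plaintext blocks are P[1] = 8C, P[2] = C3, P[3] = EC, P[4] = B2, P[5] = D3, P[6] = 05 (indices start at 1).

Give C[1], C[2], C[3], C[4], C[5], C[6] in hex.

CBC encryption: C_i = E(K, P_i ⊕ C_{i−1}), with C_{0} = IV.
C[1]: P[1] ⊕ EB = 67; E(K, 67) = 02.
C[2]: P[2] ⊕ 02 = C1; E(K, C1) = 60.
C[3]: P[3] ⊕ 60 = 8C; E(K, 8C) = 1D.
C[4]: P[4] ⊕ 1D = AF; E(K, AF) = 3A.
C[5]: P[5] ⊕ 3A = E9; E(K, E9) = 78.
C[6]: P[6] ⊕ 78 = 7D; E(K, 7D) = 0C.

C[1] = 02, C[2] = 60, C[3] = 1D, C[4] = 3A, C[5] = 78, C[6] = 0C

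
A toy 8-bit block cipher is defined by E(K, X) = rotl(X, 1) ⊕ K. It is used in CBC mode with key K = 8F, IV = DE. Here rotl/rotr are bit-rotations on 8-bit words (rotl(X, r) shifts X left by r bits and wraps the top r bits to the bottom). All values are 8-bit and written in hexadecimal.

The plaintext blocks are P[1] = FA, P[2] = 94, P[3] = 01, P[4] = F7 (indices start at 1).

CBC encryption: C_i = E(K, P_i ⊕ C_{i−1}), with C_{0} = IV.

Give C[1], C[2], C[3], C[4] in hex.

C[1]: P[1] ⊕ DE = 24; E(K, 24) = C7.
C[2]: P[2] ⊕ C7 = 53; E(K, 53) = 29.
C[3]: P[3] ⊕ 29 = 28; E(K, 28) = DF.
C[4]: P[4] ⊕ DF = 28; E(K, 28) = DF.

C[1] = C7, C[2] = 29, C[3] = DF, C[4] = DF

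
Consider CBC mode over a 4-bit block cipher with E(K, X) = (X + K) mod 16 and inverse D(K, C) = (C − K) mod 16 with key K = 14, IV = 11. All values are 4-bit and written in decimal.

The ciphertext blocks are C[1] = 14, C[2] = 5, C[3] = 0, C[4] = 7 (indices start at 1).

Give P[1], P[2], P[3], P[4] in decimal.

P[1] = 11, P[2] = 9, P[3] = 7, P[4] = 9

CBC decryption: P_i = D(K, C_i) ⊕ C_{i−1}, with C_{0} = IV.
P[1]: D(K, 14) = 0; 0 ⊕ 11 = 11.
P[2]: D(K, 5) = 7; 7 ⊕ 14 = 9.
P[3]: D(K, 0) = 2; 2 ⊕ 5 = 7.
P[4]: D(K, 7) = 9; 9 ⊕ 0 = 9.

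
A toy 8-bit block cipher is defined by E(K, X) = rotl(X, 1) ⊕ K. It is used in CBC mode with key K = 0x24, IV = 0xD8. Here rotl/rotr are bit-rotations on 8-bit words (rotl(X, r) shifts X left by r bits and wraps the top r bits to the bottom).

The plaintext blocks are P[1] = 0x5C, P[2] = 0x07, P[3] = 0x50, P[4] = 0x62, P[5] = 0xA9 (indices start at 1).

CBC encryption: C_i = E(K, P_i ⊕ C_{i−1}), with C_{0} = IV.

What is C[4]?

C[4] = 0x28

C[1]: P[1] ⊕ 0xD8 = 0x84; E(K, 0x84) = 0x2D.
C[2]: P[2] ⊕ 0x2D = 0x2A; E(K, 0x2A) = 0x70.
C[3]: P[3] ⊕ 0x70 = 0x20; E(K, 0x20) = 0x64.
C[4]: P[4] ⊕ 0x64 = 0x06; E(K, 0x06) = 0x28.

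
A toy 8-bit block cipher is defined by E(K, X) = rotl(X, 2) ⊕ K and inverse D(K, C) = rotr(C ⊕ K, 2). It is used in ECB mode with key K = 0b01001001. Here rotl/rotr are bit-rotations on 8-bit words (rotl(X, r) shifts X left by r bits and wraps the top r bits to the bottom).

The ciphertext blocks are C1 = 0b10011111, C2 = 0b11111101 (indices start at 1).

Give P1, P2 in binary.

P1 = 0b10110101, P2 = 0b00101101

ECB decryption: P_i = D(K, C_i).
P1: D(K, 0b10011111) = 0b10110101.
P2: D(K, 0b11111101) = 0b00101101.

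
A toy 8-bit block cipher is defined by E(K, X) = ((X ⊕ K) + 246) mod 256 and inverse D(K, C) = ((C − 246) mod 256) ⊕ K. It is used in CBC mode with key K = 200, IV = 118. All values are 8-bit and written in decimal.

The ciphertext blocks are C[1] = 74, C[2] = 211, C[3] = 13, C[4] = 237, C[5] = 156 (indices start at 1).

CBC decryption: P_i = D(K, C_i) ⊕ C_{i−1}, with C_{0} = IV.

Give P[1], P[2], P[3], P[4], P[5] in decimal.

P[1]: D(K, 74) = 156; 156 ⊕ 118 = 234.
P[2]: D(K, 211) = 21; 21 ⊕ 74 = 95.
P[3]: D(K, 13) = 223; 223 ⊕ 211 = 12.
P[4]: D(K, 237) = 63; 63 ⊕ 13 = 50.
P[5]: D(K, 156) = 110; 110 ⊕ 237 = 131.

P[1] = 234, P[2] = 95, P[3] = 12, P[4] = 50, P[5] = 131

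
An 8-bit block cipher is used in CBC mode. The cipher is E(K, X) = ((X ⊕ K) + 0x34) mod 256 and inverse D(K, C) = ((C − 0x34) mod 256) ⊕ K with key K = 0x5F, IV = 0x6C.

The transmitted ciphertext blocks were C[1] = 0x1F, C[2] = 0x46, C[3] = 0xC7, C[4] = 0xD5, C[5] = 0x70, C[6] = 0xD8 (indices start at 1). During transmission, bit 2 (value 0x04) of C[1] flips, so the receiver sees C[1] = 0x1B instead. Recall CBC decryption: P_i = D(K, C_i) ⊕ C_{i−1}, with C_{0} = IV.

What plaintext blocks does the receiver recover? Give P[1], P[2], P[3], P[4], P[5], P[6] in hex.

Only C[1] changed, to 0x1B. In CBC, a change in C_i garbles P_i and flips the same bit in P_{i+1}. Decrypting the received ciphertext:
P[1]: D(K, 0x1B) = 0xB8; 0xB8 ⊕ 0x6C = 0xD4.
P[2]: D(K, 0x46) = 0x4D; 0x4D ⊕ 0x1B = 0x56.
P[3]: D(K, 0xC7) = 0xCC; 0xCC ⊕ 0x46 = 0x8A.
P[4]: D(K, 0xD5) = 0xFE; 0xFE ⊕ 0xC7 = 0x39.
P[5]: D(K, 0x70) = 0x63; 0x63 ⊕ 0xD5 = 0xB6.
P[6]: D(K, 0xD8) = 0xFB; 0xFB ⊕ 0x70 = 0x8B.
Blocks that differ from the original plaintext: P[1], P[2].

P[1] = 0xD4, P[2] = 0x56, P[3] = 0x8A, P[4] = 0x39, P[5] = 0xB6, P[6] = 0x8B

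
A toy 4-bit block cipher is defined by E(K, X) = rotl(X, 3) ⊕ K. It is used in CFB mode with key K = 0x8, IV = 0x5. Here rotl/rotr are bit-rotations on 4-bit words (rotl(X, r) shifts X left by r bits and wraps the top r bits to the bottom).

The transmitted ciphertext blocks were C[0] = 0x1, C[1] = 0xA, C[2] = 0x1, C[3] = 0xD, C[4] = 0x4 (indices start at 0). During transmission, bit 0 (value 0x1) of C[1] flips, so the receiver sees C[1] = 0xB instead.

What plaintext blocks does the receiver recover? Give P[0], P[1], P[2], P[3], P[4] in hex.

CFB decryption: P_i = C_i ⊕ E(K, C_{i−1}), with C_{−1} = IV.
Only C[1] changed, to 0xB. In CFB, a change in C_i flips the same bit in P_i and garbles P_{i+1}. Decrypting the received ciphertext:
P[0]: E(K, 0x5) = 0x2; 0x1 ⊕ 0x2 = 0x3.
P[1]: E(K, 0x1) = 0x0; 0xB ⊕ 0x0 = 0xB.
P[2]: E(K, 0xB) = 0x5; 0x1 ⊕ 0x5 = 0x4.
P[3]: E(K, 0x1) = 0x0; 0xD ⊕ 0x0 = 0xD.
P[4]: E(K, 0xD) = 0x6; 0x4 ⊕ 0x6 = 0x2.
Blocks that differ from the original plaintext: P[1], P[2].

P[0] = 0x3, P[1] = 0xB, P[2] = 0x4, P[3] = 0xD, P[4] = 0x2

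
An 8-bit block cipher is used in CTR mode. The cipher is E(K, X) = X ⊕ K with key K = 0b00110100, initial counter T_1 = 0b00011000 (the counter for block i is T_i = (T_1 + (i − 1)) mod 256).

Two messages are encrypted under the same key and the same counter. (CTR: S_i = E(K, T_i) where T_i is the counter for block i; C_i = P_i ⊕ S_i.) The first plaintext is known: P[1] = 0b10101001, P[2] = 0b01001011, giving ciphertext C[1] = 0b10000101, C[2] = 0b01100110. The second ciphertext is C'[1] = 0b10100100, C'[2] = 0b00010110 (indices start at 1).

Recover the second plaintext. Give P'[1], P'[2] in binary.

In CTR with a reused counter, both messages share the same keystream S_i, so C_i ⊕ C'_i = P_i ⊕ P'_i and thus P'_i = P_i ⊕ C_i ⊕ C'_i.
P'[1]: 0b10101001 ⊕ 0b10000101 ⊕ 0b10100100 = 0b10001000.
P'[2]: 0b01001011 ⊕ 0b01100110 ⊕ 0b00010110 = 0b00111011.

P'[1] = 0b10001000, P'[2] = 0b00111011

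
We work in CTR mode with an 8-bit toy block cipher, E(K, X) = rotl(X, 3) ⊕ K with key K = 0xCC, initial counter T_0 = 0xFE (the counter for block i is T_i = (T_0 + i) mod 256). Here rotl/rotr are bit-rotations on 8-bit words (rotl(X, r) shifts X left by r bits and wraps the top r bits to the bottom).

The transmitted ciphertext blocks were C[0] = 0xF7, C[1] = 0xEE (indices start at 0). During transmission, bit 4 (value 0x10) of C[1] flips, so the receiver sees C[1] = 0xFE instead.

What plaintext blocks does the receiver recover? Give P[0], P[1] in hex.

P[0] = 0xCC, P[1] = 0xCD

CTR decryption: S_i = E(K, T_i) where T_i is the counter for block i; P_i = C_i ⊕ S_i.
Only C[1] changed, to 0xFE. In CTR, a change in C_i flips the same bit in P_i only; the keystream is unaffected. Decrypting the received ciphertext:
P[0]: T = 0xFE, S = E(K, T) = 0x3B; 0xF7 ⊕ 0x3B = 0xCC.
P[1]: T = 0xFF, S = E(K, T) = 0x33; 0xFE ⊕ 0x33 = 0xCD.
Blocks that differ from the original plaintext: P[1].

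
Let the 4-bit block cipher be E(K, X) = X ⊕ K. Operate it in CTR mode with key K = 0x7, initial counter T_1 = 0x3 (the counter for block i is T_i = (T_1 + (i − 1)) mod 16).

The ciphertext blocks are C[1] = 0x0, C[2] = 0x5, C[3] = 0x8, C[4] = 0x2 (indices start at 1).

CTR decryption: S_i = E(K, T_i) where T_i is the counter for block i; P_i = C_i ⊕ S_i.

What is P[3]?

P[3] = 0xA

P[3]: T = 0x5, S = E(K, T) = 0x2; 0x8 ⊕ 0x2 = 0xA.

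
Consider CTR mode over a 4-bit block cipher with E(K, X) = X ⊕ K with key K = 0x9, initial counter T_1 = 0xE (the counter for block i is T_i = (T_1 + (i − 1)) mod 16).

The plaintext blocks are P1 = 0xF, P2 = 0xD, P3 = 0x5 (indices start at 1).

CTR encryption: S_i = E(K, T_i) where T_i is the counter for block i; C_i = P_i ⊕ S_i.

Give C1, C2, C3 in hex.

C1: T = 0xE, S = E(K, T) = 0x7; 0xF ⊕ 0x7 = 0x8.
C2: T = 0xF, S = E(K, T) = 0x6; 0xD ⊕ 0x6 = 0xB.
C3: T = 0x0, S = E(K, T) = 0x9; 0x5 ⊕ 0x9 = 0xC.

C1 = 0x8, C2 = 0xB, C3 = 0xC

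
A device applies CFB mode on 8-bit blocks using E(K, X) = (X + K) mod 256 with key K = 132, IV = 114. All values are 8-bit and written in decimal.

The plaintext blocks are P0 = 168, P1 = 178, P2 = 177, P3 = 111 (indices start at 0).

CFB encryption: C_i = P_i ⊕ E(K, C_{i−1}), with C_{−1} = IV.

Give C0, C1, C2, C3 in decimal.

C0: E(K, 114) = 246; 168 ⊕ 246 = 94.
C1: E(K, 94) = 226; 178 ⊕ 226 = 80.
C2: E(K, 80) = 212; 177 ⊕ 212 = 101.
C3: E(K, 101) = 233; 111 ⊕ 233 = 134.

C0 = 94, C1 = 80, C2 = 101, C3 = 134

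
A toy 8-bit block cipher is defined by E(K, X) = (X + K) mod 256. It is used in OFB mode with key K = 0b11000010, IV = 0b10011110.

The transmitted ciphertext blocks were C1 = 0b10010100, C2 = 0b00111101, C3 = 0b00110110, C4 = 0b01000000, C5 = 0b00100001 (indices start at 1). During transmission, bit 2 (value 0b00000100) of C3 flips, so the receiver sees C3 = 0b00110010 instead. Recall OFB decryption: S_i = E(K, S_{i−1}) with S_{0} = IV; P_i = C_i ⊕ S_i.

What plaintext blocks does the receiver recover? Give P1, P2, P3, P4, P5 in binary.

Only C3 changed, to 0b00110010. In OFB, a change in C_i flips the same bit in P_i only; the keystream is unaffected. Decrypting the received ciphertext:
P1: S = E(K, 0b10011110) = 0b01100000; 0b10010100 ⊕ 0b01100000 = 0b11110100.
P2: S = E(K, 0b01100000) = 0b00100010; 0b00111101 ⊕ 0b00100010 = 0b00011111.
P3: S = E(K, 0b00100010) = 0b11100100; 0b00110010 ⊕ 0b11100100 = 0b11010110.
P4: S = E(K, 0b11100100) = 0b10100110; 0b01000000 ⊕ 0b10100110 = 0b11100110.
P5: S = E(K, 0b10100110) = 0b01101000; 0b00100001 ⊕ 0b01101000 = 0b01001001.
Blocks that differ from the original plaintext: P3.

P1 = 0b11110100, P2 = 0b00011111, P3 = 0b11010110, P4 = 0b11100110, P5 = 0b01001001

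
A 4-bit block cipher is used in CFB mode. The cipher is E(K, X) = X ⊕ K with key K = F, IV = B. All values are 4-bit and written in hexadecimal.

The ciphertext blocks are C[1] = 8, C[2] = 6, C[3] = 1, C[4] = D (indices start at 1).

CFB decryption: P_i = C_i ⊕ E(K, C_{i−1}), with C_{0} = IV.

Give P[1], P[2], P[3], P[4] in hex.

P[1] = C, P[2] = 1, P[3] = 8, P[4] = 3

P[1]: E(K, B) = 4; 8 ⊕ 4 = C.
P[2]: E(K, 8) = 7; 6 ⊕ 7 = 1.
P[3]: E(K, 6) = 9; 1 ⊕ 9 = 8.
P[4]: E(K, 1) = E; D ⊕ E = 3.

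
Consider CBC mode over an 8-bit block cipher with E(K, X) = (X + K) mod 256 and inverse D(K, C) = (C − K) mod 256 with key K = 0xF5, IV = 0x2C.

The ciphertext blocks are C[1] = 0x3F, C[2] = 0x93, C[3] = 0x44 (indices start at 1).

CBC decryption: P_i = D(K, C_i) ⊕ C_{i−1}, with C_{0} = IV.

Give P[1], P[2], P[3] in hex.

P[1] = 0x66, P[2] = 0xA1, P[3] = 0xDC

P[1]: D(K, 0x3F) = 0x4A; 0x4A ⊕ 0x2C = 0x66.
P[2]: D(K, 0x93) = 0x9E; 0x9E ⊕ 0x3F = 0xA1.
P[3]: D(K, 0x44) = 0x4F; 0x4F ⊕ 0x93 = 0xDC.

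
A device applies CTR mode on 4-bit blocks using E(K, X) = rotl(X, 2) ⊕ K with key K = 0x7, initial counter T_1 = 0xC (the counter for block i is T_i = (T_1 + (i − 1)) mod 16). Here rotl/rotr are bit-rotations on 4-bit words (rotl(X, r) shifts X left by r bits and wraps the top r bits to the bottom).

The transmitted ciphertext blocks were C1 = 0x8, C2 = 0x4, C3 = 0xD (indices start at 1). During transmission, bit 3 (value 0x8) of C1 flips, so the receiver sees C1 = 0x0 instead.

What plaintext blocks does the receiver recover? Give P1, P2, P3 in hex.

CTR decryption: S_i = E(K, T_i) where T_i is the counter for block i; P_i = C_i ⊕ S_i.
Only C1 changed, to 0x0. In CTR, a change in C_i flips the same bit in P_i only; the keystream is unaffected. Decrypting the received ciphertext:
P1: T = 0xC, S = E(K, T) = 0x4; 0x0 ⊕ 0x4 = 0x4.
P2: T = 0xD, S = E(K, T) = 0x0; 0x4 ⊕ 0x0 = 0x4.
P3: T = 0xE, S = E(K, T) = 0xC; 0xD ⊕ 0xC = 0x1.
Blocks that differ from the original plaintext: P1.

P1 = 0x4, P2 = 0x4, P3 = 0x1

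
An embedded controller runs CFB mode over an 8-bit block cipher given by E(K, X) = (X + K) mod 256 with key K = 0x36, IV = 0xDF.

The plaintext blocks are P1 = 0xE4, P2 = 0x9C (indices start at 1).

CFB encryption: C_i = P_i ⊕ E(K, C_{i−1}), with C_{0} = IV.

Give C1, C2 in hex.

C1: E(K, 0xDF) = 0x15; 0xE4 ⊕ 0x15 = 0xF1.
C2: E(K, 0xF1) = 0x27; 0x9C ⊕ 0x27 = 0xBB.

C1 = 0xF1, C2 = 0xBB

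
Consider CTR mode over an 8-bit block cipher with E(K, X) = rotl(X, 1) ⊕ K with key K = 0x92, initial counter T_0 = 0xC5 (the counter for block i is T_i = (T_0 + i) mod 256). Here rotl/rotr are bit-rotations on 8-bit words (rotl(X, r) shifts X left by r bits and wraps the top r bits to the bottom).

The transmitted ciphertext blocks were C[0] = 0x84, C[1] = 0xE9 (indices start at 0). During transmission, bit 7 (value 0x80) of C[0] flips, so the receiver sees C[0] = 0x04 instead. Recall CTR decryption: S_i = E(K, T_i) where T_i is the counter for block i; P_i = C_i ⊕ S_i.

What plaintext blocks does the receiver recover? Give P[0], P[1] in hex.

Only C[0] changed, to 0x04. In CTR, a change in C_i flips the same bit in P_i only; the keystream is unaffected. Decrypting the received ciphertext:
P[0]: T = 0xC5, S = E(K, T) = 0x19; 0x04 ⊕ 0x19 = 0x1D.
P[1]: T = 0xC6, S = E(K, T) = 0x1F; 0xE9 ⊕ 0x1F = 0xF6.
Blocks that differ from the original plaintext: P[0].

P[0] = 0x1D, P[1] = 0xF6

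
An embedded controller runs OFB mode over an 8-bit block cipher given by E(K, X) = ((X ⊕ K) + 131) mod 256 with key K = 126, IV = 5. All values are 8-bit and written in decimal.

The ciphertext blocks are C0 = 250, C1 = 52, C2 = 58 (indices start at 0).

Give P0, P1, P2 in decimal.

OFB decryption: S_i = E(K, S_{i−1}) with S_{−1} = IV; P_i = C_i ⊕ S_i.
P0: S = E(K, 5) = 254; 250 ⊕ 254 = 4.
P1: S = E(K, 254) = 3; 52 ⊕ 3 = 55.
P2: S = E(K, 3) = 0; 58 ⊕ 0 = 58.

P0 = 4, P1 = 55, P2 = 58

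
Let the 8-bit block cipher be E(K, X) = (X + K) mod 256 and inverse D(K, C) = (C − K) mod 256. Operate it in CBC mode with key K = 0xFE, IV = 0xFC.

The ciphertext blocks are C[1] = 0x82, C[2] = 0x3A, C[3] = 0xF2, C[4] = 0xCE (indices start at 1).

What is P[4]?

P[4] = 0x22

CBC decryption: P_i = D(K, C_i) ⊕ C_{i−1}, with C_{0} = IV.
P[4]: D(K, 0xCE) = 0xD0; 0xD0 ⊕ 0xF2 = 0x22.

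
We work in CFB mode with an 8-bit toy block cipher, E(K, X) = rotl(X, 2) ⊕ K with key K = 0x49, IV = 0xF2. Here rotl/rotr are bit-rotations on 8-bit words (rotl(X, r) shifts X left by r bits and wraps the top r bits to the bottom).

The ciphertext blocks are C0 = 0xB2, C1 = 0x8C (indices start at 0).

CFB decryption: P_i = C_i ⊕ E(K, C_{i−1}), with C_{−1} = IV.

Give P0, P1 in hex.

P0: E(K, 0xF2) = 0x82; 0xB2 ⊕ 0x82 = 0x30.
P1: E(K, 0xB2) = 0x83; 0x8C ⊕ 0x83 = 0x0F.

P0 = 0x30, P1 = 0x0F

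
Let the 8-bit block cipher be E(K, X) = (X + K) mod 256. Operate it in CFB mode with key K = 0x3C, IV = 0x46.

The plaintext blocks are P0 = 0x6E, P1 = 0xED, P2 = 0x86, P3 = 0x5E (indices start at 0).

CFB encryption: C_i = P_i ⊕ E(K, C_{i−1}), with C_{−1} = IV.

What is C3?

C3 = 0x9D

C0: E(K, 0x46) = 0x82; 0x6E ⊕ 0x82 = 0xEC.
C1: E(K, 0xEC) = 0x28; 0xED ⊕ 0x28 = 0xC5.
C2: E(K, 0xC5) = 0x01; 0x86 ⊕ 0x01 = 0x87.
C3: E(K, 0x87) = 0xC3; 0x5E ⊕ 0xC3 = 0x9D.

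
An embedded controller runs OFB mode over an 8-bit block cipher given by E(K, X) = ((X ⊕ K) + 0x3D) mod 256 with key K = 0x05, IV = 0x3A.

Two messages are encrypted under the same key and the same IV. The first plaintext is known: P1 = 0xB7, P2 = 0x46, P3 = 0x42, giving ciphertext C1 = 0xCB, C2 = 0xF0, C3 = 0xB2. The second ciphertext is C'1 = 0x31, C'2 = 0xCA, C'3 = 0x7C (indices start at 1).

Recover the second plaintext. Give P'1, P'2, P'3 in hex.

P'1 = 0x4D, P'2 = 0x7C, P'3 = 0x8C

In OFB with a reused IV, both messages share the same keystream S_i, so C_i ⊕ C'_i = P_i ⊕ P'_i and thus P'_i = P_i ⊕ C_i ⊕ C'_i.
P'1: 0xB7 ⊕ 0xCB ⊕ 0x31 = 0x4D.
P'2: 0x46 ⊕ 0xF0 ⊕ 0xCA = 0x7C.
P'3: 0x42 ⊕ 0xB2 ⊕ 0x7C = 0x8C.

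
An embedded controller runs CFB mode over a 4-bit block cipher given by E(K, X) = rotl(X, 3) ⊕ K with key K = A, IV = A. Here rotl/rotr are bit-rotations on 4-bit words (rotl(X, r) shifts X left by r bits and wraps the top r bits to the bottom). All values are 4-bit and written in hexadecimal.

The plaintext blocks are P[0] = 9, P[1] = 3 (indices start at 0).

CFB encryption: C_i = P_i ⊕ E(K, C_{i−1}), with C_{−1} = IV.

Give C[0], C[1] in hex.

C[0] = 6, C[1] = A

C[0]: E(K, A) = F; 9 ⊕ F = 6.
C[1]: E(K, 6) = 9; 3 ⊕ 9 = A.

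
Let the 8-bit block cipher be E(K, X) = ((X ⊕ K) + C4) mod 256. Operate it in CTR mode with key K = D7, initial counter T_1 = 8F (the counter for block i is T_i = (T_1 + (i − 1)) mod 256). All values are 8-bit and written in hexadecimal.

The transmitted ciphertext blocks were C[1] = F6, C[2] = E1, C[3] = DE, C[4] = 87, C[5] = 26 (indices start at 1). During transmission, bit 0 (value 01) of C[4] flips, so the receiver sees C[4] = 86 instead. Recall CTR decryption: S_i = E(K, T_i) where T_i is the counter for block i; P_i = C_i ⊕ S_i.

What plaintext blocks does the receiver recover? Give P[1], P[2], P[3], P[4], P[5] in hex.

P[1] = EA, P[2] = EA, P[3] = D4, P[4] = 8F, P[5] = 2E

Only C[4] changed, to 86. In CTR, a change in C_i flips the same bit in P_i only; the keystream is unaffected. Decrypting the received ciphertext:
P[1]: T = 8F, S = E(K, T) = 1C; F6 ⊕ 1C = EA.
P[2]: T = 90, S = E(K, T) = 0B; E1 ⊕ 0B = EA.
P[3]: T = 91, S = E(K, T) = 0A; DE ⊕ 0A = D4.
P[4]: T = 92, S = E(K, T) = 09; 86 ⊕ 09 = 8F.
P[5]: T = 93, S = E(K, T) = 08; 26 ⊕ 08 = 2E.
Blocks that differ from the original plaintext: P[4].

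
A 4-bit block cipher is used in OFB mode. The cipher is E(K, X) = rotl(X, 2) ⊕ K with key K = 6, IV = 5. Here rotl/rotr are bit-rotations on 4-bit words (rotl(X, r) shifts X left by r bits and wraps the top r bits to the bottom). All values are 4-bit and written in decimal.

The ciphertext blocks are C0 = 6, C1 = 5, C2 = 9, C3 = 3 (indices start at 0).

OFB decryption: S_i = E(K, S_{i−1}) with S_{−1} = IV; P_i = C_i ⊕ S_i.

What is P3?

P0: S = E(K, 5) = 3; 6 ⊕ 3 = 5.
P1: S = E(K, 3) = 10; 5 ⊕ 10 = 15.
P2: S = E(K, 10) = 12; 9 ⊕ 12 = 5.
P3: S = E(K, 12) = 5; 3 ⊕ 5 = 6.

P3 = 6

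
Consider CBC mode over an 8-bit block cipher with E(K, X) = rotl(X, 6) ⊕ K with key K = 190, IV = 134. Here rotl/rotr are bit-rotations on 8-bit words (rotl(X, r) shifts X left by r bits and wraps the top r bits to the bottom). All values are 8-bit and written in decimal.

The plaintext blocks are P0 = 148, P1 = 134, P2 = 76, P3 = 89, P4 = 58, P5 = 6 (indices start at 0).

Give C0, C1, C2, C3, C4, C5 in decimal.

C0 = 58, C1 = 145, C2 = 201, C3 = 154, C4 = 150, C5 = 154

CBC encryption: C_i = E(K, P_i ⊕ C_{i−1}), with C_{−1} = IV.
C0: P0 ⊕ 134 = 18; E(K, 18) = 58.
C1: P1 ⊕ 58 = 188; E(K, 188) = 145.
C2: P2 ⊕ 145 = 221; E(K, 221) = 201.
C3: P3 ⊕ 201 = 144; E(K, 144) = 154.
C4: P4 ⊕ 154 = 160; E(K, 160) = 150.
C5: P5 ⊕ 150 = 144; E(K, 144) = 154.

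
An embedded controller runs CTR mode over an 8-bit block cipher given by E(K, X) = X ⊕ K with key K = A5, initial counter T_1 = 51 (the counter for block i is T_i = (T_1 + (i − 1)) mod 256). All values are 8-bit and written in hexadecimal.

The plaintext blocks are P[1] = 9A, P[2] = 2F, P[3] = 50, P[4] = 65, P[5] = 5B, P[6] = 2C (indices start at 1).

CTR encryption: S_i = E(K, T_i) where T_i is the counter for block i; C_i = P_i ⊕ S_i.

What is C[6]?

C[6] = DF

C[1]: T = 51, S = E(K, T) = F4; 9A ⊕ F4 = 6E.
C[2]: T = 52, S = E(K, T) = F7; 2F ⊕ F7 = D8.
C[3]: T = 53, S = E(K, T) = F6; 50 ⊕ F6 = A6.
C[4]: T = 54, S = E(K, T) = F1; 65 ⊕ F1 = 94.
C[5]: T = 55, S = E(K, T) = F0; 5B ⊕ F0 = AB.
C[6]: T = 56, S = E(K, T) = F3; 2C ⊕ F3 = DF.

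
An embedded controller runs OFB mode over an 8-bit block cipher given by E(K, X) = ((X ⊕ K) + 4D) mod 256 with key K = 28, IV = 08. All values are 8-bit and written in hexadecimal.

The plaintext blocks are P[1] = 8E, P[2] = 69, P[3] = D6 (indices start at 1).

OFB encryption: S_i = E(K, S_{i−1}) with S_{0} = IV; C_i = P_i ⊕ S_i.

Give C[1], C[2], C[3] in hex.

C[1] = E3, C[2] = FB, C[3] = D1

C[1]: S = E(K, 08) = 6D; 8E ⊕ 6D = E3.
C[2]: S = E(K, 6D) = 92; 69 ⊕ 92 = FB.
C[3]: S = E(K, 92) = 07; D6 ⊕ 07 = D1.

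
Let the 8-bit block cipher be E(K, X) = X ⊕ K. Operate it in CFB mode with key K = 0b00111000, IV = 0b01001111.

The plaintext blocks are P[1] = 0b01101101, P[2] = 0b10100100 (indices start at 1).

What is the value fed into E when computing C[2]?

CFB encryption: C_i = P_i ⊕ E(K, C_{i−1}), with C_{0} = IV.
C[1]: E(K, 0b01001111) = 0b01110111; 0b01101101 ⊕ 0b01110111 = 0b00011010.
C[2]: E(K, 0b00011010) = 0b00100010; 0b10100100 ⊕ 0b00100010 = 0b10000110.
So the input to E for block [2] is 0b00011010.

0b00011010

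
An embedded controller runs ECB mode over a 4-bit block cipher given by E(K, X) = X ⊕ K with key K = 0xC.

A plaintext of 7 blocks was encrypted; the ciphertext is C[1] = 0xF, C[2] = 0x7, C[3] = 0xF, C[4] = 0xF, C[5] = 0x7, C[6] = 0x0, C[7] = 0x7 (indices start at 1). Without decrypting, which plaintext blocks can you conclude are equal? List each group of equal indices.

ECB encrypts each block independently with the same key, so equal ciphertext blocks imply equal plaintext blocks.
C[1] = C[3] = C[4] = 0xF, so P[1] = P[3] = P[4].
C[2] = C[5] = C[7] = 0x7, so P[2] = P[5] = P[7].

P[1] = P[3] = P[4]; P[2] = P[5] = P[7]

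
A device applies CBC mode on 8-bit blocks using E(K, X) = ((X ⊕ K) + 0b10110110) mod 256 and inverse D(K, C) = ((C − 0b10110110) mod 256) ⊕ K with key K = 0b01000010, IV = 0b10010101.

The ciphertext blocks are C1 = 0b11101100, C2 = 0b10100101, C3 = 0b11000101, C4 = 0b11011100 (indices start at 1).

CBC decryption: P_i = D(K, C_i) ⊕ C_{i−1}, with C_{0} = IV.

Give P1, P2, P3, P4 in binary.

P1 = 0b11100001, P2 = 0b01000001, P3 = 0b11101000, P4 = 0b10100001

P1: D(K, 0b11101100) = 0b01110100; 0b01110100 ⊕ 0b10010101 = 0b11100001.
P2: D(K, 0b10100101) = 0b10101101; 0b10101101 ⊕ 0b11101100 = 0b01000001.
P3: D(K, 0b11000101) = 0b01001101; 0b01001101 ⊕ 0b10100101 = 0b11101000.
P4: D(K, 0b11011100) = 0b01100100; 0b01100100 ⊕ 0b11000101 = 0b10100001.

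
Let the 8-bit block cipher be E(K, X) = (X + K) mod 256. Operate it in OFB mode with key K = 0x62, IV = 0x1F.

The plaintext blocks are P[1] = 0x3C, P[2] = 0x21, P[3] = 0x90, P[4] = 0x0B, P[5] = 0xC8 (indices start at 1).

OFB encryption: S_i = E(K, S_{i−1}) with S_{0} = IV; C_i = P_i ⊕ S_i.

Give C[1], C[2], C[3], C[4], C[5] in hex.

C[1]: S = E(K, 0x1F) = 0x81; 0x3C ⊕ 0x81 = 0xBD.
C[2]: S = E(K, 0x81) = 0xE3; 0x21 ⊕ 0xE3 = 0xC2.
C[3]: S = E(K, 0xE3) = 0x45; 0x90 ⊕ 0x45 = 0xD5.
C[4]: S = E(K, 0x45) = 0xA7; 0x0B ⊕ 0xA7 = 0xAC.
C[5]: S = E(K, 0xA7) = 0x09; 0xC8 ⊕ 0x09 = 0xC1.

C[1] = 0xBD, C[2] = 0xC2, C[3] = 0xD5, C[4] = 0xAC, C[5] = 0xC1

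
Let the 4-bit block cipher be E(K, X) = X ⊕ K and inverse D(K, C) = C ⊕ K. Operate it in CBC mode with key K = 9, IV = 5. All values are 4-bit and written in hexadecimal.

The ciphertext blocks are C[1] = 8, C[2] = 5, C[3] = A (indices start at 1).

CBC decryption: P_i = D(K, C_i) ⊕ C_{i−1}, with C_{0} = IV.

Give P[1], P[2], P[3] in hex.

P[1]: D(K, 8) = 1; 1 ⊕ 5 = 4.
P[2]: D(K, 5) = C; C ⊕ 8 = 4.
P[3]: D(K, A) = 3; 3 ⊕ 5 = 6.

P[1] = 4, P[2] = 4, P[3] = 6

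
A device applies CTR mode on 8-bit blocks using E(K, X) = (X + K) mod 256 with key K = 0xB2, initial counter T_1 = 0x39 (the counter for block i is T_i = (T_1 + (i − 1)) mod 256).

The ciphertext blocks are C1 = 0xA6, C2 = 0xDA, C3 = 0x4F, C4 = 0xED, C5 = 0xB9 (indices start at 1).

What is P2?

P2 = 0x36

CTR decryption: S_i = E(K, T_i) where T_i is the counter for block i; P_i = C_i ⊕ S_i.
P2: T = 0x3A, S = E(K, T) = 0xEC; 0xDA ⊕ 0xEC = 0x36.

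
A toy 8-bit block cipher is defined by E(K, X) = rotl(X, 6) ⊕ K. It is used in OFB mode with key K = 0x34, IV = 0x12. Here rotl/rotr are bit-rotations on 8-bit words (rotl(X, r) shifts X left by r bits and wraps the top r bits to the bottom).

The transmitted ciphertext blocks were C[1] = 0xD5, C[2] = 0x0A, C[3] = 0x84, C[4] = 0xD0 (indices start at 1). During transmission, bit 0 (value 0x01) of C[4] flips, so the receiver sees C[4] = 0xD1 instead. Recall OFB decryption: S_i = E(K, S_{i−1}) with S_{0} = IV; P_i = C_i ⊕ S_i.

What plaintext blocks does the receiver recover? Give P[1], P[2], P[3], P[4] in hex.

P[1] = 0x65, P[2] = 0x12, P[3] = 0xB6, P[4] = 0x69

Only C[4] changed, to 0xD1. In OFB, a change in C_i flips the same bit in P_i only; the keystream is unaffected. Decrypting the received ciphertext:
P[1]: S = E(K, 0x12) = 0xB0; 0xD5 ⊕ 0xB0 = 0x65.
P[2]: S = E(K, 0xB0) = 0x18; 0x0A ⊕ 0x18 = 0x12.
P[3]: S = E(K, 0x18) = 0x32; 0x84 ⊕ 0x32 = 0xB6.
P[4]: S = E(K, 0x32) = 0xB8; 0xD1 ⊕ 0xB8 = 0x69.
Blocks that differ from the original plaintext: P[4].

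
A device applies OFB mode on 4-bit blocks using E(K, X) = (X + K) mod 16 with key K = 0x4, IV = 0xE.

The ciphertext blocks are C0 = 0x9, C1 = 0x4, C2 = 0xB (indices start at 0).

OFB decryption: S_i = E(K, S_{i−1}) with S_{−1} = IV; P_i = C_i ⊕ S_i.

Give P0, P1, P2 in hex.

P0: S = E(K, 0xE) = 0x2; 0x9 ⊕ 0x2 = 0xB.
P1: S = E(K, 0x2) = 0x6; 0x4 ⊕ 0x6 = 0x2.
P2: S = E(K, 0x6) = 0xA; 0xB ⊕ 0xA = 0x1.

P0 = 0xB, P1 = 0x2, P2 = 0x1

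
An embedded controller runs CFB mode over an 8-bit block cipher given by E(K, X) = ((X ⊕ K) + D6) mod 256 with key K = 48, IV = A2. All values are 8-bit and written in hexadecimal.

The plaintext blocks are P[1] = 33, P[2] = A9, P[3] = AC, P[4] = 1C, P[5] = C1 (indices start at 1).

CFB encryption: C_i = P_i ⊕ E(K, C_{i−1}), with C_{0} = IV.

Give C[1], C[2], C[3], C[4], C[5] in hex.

C[1] = F3, C[2] = 38, C[3] = EA, C[4] = 64, C[5] = C3

C[1]: E(K, A2) = C0; 33 ⊕ C0 = F3.
C[2]: E(K, F3) = 91; A9 ⊕ 91 = 38.
C[3]: E(K, 38) = 46; AC ⊕ 46 = EA.
C[4]: E(K, EA) = 78; 1C ⊕ 78 = 64.
C[5]: E(K, 64) = 02; C1 ⊕ 02 = C3.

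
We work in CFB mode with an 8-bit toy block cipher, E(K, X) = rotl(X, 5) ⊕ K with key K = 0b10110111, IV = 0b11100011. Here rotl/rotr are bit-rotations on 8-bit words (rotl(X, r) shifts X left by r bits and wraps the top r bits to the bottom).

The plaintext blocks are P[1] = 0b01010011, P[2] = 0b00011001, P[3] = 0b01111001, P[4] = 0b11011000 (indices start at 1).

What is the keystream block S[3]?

0b00000000

CFB encryption: C_i = P_i ⊕ E(K, C_{i−1}), with C_{0} = IV.
C[1]: E(K, 0b11100011) = 0b11001011; 0b01010011 ⊕ 0b11001011 = 0b10011000.
C[2]: E(K, 0b10011000) = 0b10100100; 0b00011001 ⊕ 0b10100100 = 0b10111101.
C[3]: E(K, 0b10111101) = 0b00000000; 0b01111001 ⊕ 0b00000000 = 0b01111001.
So S[3] = 0b00000000.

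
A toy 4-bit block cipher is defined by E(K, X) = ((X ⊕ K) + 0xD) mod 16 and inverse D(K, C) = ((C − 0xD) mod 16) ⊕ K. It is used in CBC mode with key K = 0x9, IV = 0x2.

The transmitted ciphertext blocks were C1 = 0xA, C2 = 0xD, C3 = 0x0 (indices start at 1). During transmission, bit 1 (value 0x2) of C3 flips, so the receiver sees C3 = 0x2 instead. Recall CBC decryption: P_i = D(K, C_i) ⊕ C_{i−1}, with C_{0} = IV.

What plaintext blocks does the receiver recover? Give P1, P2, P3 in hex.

P1 = 0x6, P2 = 0x3, P3 = 0x1

Only C3 changed, to 0x2. In CBC, a change in C_i garbles P_i and flips the same bit in P_{i+1}. Decrypting the received ciphertext:
P1: D(K, 0xA) = 0x4; 0x4 ⊕ 0x2 = 0x6.
P2: D(K, 0xD) = 0x9; 0x9 ⊕ 0xA = 0x3.
P3: D(K, 0x2) = 0xC; 0xC ⊕ 0xD = 0x1.
Blocks that differ from the original plaintext: P3.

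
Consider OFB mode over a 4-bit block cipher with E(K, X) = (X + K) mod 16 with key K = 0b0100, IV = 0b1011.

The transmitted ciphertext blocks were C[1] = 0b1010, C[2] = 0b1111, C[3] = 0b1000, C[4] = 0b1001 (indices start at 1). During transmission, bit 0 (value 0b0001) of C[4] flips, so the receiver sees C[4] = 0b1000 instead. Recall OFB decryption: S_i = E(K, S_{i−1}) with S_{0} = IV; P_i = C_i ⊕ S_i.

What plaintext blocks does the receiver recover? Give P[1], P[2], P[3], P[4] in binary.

P[1] = 0b0101, P[2] = 0b1100, P[3] = 0b1111, P[4] = 0b0011

Only C[4] changed, to 0b1000. In OFB, a change in C_i flips the same bit in P_i only; the keystream is unaffected. Decrypting the received ciphertext:
P[1]: S = E(K, 0b1011) = 0b1111; 0b1010 ⊕ 0b1111 = 0b0101.
P[2]: S = E(K, 0b1111) = 0b0011; 0b1111 ⊕ 0b0011 = 0b1100.
P[3]: S = E(K, 0b0011) = 0b0111; 0b1000 ⊕ 0b0111 = 0b1111.
P[4]: S = E(K, 0b0111) = 0b1011; 0b1000 ⊕ 0b1011 = 0b0011.
Blocks that differ from the original plaintext: P[4].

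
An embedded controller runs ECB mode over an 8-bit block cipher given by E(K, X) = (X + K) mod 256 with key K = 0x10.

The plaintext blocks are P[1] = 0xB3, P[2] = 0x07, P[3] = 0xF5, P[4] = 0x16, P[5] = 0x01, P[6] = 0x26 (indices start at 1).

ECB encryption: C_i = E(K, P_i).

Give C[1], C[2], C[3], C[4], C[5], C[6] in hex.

C[1]: E(K, 0xB3) = 0xC3.
C[2]: E(K, 0x07) = 0x17.
C[3]: E(K, 0xF5) = 0x05.
C[4]: E(K, 0x16) = 0x26.
C[5]: E(K, 0x01) = 0x11.
C[6]: E(K, 0x26) = 0x36.

C[1] = 0xC3, C[2] = 0x17, C[3] = 0x05, C[4] = 0x26, C[5] = 0x11, C[6] = 0x36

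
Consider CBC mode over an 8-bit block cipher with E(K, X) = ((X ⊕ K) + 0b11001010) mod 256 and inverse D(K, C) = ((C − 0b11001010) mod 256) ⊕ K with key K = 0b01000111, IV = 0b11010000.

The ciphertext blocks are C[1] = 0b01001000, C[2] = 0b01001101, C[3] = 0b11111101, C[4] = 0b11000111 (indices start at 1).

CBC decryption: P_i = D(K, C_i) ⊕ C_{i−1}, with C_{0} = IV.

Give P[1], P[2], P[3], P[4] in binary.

P[1] = 0b11101001, P[2] = 0b10001100, P[3] = 0b00111001, P[4] = 0b01000111

P[1]: D(K, 0b01001000) = 0b00111001; 0b00111001 ⊕ 0b11010000 = 0b11101001.
P[2]: D(K, 0b01001101) = 0b11000100; 0b11000100 ⊕ 0b01001000 = 0b10001100.
P[3]: D(K, 0b11111101) = 0b01110100; 0b01110100 ⊕ 0b01001101 = 0b00111001.
P[4]: D(K, 0b11000111) = 0b10111010; 0b10111010 ⊕ 0b11111101 = 0b01000111.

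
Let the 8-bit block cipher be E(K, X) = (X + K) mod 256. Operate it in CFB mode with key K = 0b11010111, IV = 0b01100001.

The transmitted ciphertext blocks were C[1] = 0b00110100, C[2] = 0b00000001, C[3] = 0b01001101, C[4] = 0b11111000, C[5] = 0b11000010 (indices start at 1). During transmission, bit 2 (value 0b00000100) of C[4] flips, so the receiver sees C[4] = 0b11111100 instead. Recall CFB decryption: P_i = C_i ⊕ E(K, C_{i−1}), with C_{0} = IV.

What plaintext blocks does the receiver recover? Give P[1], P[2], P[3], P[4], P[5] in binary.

Only C[4] changed, to 0b11111100. In CFB, a change in C_i flips the same bit in P_i and garbles P_{i+1}. Decrypting the received ciphertext:
P[1]: E(K, 0b01100001) = 0b00111000; 0b00110100 ⊕ 0b00111000 = 0b00001100.
P[2]: E(K, 0b00110100) = 0b00001011; 0b00000001 ⊕ 0b00001011 = 0b00001010.
P[3]: E(K, 0b00000001) = 0b11011000; 0b01001101 ⊕ 0b11011000 = 0b10010101.
P[4]: E(K, 0b01001101) = 0b00100100; 0b11111100 ⊕ 0b00100100 = 0b11011000.
P[5]: E(K, 0b11111100) = 0b11010011; 0b11000010 ⊕ 0b11010011 = 0b00010001.
Blocks that differ from the original plaintext: P[4], P[5].

P[1] = 0b00001100, P[2] = 0b00001010, P[3] = 0b10010101, P[4] = 0b11011000, P[5] = 0b00010001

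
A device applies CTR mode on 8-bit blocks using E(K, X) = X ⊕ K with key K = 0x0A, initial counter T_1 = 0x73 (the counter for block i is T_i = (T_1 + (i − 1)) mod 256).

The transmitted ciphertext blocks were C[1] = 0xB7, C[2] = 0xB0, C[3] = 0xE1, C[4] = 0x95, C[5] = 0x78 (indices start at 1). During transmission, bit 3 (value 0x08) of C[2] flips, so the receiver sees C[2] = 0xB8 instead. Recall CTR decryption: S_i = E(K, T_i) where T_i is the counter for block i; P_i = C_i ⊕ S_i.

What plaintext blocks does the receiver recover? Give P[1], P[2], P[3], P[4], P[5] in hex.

Only C[2] changed, to 0xB8. In CTR, a change in C_i flips the same bit in P_i only; the keystream is unaffected. Decrypting the received ciphertext:
P[1]: T = 0x73, S = E(K, T) = 0x79; 0xB7 ⊕ 0x79 = 0xCE.
P[2]: T = 0x74, S = E(K, T) = 0x7E; 0xB8 ⊕ 0x7E = 0xC6.
P[3]: T = 0x75, S = E(K, T) = 0x7F; 0xE1 ⊕ 0x7F = 0x9E.
P[4]: T = 0x76, S = E(K, T) = 0x7C; 0x95 ⊕ 0x7C = 0xE9.
P[5]: T = 0x77, S = E(K, T) = 0x7D; 0x78 ⊕ 0x7D = 0x05.
Blocks that differ from the original plaintext: P[2].

P[1] = 0xCE, P[2] = 0xC6, P[3] = 0x9E, P[4] = 0xE9, P[5] = 0x05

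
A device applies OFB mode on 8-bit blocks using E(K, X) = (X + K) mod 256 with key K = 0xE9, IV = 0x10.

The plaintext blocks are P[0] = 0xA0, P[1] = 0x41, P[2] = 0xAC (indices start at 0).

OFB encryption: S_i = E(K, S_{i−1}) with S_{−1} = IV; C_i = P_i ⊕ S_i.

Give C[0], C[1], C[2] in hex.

C[0] = 0x59, C[1] = 0xA3, C[2] = 0x67

C[0]: S = E(K, 0x10) = 0xF9; 0xA0 ⊕ 0xF9 = 0x59.
C[1]: S = E(K, 0xF9) = 0xE2; 0x41 ⊕ 0xE2 = 0xA3.
C[2]: S = E(K, 0xE2) = 0xCB; 0xAC ⊕ 0xCB = 0x67.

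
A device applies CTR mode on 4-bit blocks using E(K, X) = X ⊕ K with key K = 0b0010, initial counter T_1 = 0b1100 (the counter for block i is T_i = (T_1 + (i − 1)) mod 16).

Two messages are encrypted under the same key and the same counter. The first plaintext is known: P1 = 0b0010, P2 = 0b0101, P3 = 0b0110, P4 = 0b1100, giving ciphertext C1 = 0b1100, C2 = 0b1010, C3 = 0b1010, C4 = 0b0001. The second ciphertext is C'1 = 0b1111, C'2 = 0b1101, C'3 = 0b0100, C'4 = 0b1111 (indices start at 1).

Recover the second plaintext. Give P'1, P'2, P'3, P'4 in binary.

In CTR with a reused counter, both messages share the same keystream S_i, so C_i ⊕ C'_i = P_i ⊕ P'_i and thus P'_i = P_i ⊕ C_i ⊕ C'_i.
P'1: 0b0010 ⊕ 0b1100 ⊕ 0b1111 = 0b0001.
P'2: 0b0101 ⊕ 0b1010 ⊕ 0b1101 = 0b0010.
P'3: 0b0110 ⊕ 0b1010 ⊕ 0b0100 = 0b1000.
P'4: 0b1100 ⊕ 0b0001 ⊕ 0b1111 = 0b0010.

P'1 = 0b0001, P'2 = 0b0010, P'3 = 0b1000, P'4 = 0b0010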